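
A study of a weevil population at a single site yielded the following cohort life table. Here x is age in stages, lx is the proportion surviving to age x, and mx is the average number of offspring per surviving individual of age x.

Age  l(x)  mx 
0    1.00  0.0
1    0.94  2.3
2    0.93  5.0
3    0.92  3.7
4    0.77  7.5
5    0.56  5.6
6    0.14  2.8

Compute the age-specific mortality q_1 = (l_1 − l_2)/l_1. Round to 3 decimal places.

q_1 = (l_1 − l_2) / l_1 = (0.94 − 0.93) / 0.94
     = 0.01 / 0.94 = 0.010638… → 0.011

0.011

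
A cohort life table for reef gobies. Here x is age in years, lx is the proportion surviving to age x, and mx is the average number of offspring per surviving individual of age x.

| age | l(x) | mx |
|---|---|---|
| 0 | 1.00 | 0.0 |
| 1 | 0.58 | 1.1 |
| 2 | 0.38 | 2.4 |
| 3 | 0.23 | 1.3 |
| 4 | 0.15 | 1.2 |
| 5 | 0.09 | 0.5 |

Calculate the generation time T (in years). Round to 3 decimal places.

2.075

lx·mx: 0, 0.638, 0.912, 0.299, 0.18, 0.045 → R0 = 2.074
x·lx·mx: 0, 0.638, 1.824, 0.897, 0.72, 0.225 → Σ = 4.304
T = 4.304 / 2.074 = 2.075217… → 2.075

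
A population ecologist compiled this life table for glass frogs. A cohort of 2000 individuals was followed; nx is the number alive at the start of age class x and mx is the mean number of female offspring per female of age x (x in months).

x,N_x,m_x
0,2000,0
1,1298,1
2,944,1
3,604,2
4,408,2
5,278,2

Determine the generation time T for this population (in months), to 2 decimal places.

2.67

lx = nx/n0 = nx/2000: 1, 0.649, 0.472, 0.302, 0.204, 0.139
lx·mx: 0, 0.649, 0.472, 0.604, 0.408, 0.278 → R0 = 2.411
x·lx·mx: 0, 0.649, 0.944, 1.812, 1.632, 1.39 → Σ = 6.427
T = 6.427 / 2.411 = 2.665699… → 2.67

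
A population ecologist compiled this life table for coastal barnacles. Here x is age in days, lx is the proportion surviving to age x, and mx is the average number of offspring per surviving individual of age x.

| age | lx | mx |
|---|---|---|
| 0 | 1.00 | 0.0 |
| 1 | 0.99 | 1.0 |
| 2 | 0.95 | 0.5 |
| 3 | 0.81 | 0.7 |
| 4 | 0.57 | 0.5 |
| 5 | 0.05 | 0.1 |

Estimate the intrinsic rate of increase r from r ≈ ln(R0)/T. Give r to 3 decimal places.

R0 = Σ lx·mx = 0 + 0.99 + 0.475 + 0.567 + 0.285 + 0.005 = 2.322
Σ x·lx·mx = 4.806; T = 4.806/2.322 = 2.06977…
r ≈ ln(R0)/T = ln(2.322)/2.06977… = 0.40702… → 0.407

0.407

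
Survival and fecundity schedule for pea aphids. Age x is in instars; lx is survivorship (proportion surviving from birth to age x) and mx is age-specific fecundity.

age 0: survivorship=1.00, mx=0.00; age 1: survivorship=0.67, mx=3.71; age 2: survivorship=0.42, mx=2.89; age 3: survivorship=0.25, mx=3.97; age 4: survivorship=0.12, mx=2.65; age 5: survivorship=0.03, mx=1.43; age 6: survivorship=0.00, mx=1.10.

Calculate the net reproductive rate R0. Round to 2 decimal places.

5.05

lx·mx by age: 0, 2.4857, 1.2138, 0.9925, 0.318, 0.0429, 0
R0 = Σ lx·mx = 5.0529 → 5.05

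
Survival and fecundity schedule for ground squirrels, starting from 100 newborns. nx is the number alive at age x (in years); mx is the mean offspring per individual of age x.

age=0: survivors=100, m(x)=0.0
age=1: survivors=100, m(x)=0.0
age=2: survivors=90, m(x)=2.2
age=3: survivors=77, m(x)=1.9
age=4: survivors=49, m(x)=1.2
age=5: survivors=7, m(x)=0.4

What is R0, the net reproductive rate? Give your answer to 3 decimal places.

lx = nx/n0 = nx/100: 1, 1, 0.9, 0.77, 0.49, 0.07
lx·mx by age: 0, 0, 1.98, 1.463, 0.588, 0.028
R0 = Σ lx·mx = 4.059 → 4.059

4.059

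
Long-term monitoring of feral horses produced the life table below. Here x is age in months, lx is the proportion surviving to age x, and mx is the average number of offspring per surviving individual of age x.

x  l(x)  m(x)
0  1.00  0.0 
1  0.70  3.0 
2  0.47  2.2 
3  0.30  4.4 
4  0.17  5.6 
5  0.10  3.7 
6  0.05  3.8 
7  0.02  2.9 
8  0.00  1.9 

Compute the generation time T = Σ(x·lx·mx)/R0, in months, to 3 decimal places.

lx·mx: 0, 2.1, 1.034, 1.32, 0.952, 0.37, 0.19, 0.058, 0 → R0 = 6.024
x·lx·mx: 0, 2.1, 2.068, 3.96, 3.808, 1.85, 1.14, 0.406, 0 → Σ = 15.332
T = 15.332 / 6.024 = 2.545153… → 2.545

2.545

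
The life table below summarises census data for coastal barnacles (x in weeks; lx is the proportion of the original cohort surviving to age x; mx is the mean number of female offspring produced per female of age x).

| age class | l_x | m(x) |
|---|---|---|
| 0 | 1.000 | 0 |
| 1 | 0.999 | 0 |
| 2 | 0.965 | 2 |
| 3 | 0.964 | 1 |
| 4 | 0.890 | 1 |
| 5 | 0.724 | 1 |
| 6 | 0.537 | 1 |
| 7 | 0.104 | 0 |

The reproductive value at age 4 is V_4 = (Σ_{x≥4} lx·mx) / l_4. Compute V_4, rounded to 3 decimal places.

2.417

lx·mx for x ≥ 4: 0.89, 0.724, 0.537, 0 → sum = 2.151
V_4 = 2.151 / l_4 = 2.151 / 0.89 = 2.416854… → 2.417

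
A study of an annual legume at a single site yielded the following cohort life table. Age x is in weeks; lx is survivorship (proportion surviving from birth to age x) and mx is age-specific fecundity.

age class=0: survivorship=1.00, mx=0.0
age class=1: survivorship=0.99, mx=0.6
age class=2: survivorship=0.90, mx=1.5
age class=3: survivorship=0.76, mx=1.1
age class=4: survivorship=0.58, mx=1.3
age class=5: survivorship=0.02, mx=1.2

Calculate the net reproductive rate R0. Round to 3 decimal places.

lx·mx by age: 0, 0.594, 1.35, 0.836, 0.754, 0.024
R0 = Σ lx·mx = 3.558 → 3.558

3.558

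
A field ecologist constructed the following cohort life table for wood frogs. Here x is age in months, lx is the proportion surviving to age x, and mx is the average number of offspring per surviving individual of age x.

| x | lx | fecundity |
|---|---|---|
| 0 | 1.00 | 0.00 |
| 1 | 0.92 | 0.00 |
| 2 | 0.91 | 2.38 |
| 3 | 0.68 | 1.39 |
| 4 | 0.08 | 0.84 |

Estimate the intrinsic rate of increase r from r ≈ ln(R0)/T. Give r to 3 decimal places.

0.494

R0 = Σ lx·mx = 0 + 0 + 2.1658 + 0.9452 + 0.0672 = 3.1782
Σ x·lx·mx = 7.436; T = 7.436/3.1782 = 2.33969…
r ≈ ln(R0)/T = ln(3.1782)/2.33969… = 0.49422… → 0.494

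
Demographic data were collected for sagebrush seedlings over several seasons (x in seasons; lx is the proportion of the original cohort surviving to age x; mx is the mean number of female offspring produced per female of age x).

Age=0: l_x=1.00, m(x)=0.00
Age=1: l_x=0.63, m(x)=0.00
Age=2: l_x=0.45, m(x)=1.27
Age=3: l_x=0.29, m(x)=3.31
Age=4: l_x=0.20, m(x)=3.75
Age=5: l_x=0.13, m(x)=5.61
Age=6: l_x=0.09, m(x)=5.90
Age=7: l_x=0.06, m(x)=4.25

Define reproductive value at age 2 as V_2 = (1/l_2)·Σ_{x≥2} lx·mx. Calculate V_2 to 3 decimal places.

lx·mx for x ≥ 2: 0.5715, 0.9599, 0.75, 0.7293, 0.531, 0.255 → sum = 3.7967
V_2 = 3.7967 / l_2 = 3.7967 / 0.45 = 8.437111… → 8.437

8.437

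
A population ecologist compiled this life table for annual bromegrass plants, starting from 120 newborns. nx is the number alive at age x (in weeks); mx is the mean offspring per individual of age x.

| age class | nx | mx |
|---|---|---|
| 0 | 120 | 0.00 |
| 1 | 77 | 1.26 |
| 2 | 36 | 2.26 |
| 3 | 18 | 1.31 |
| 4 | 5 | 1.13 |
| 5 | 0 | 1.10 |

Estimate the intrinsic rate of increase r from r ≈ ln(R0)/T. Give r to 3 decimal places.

lx = nx/n0 = nx/120: 1, 0.64167…, 0.3, 0.15, 0.04167…, 0
R0 = Σ lx·mx = 0 + 0.8085… + 0.678 + 0.1965 + 0.04708… + 0 = 1.730083…
Σ x·lx·mx = 2.942333…; T = 2.942333…/1.730083… = 1.70069…
r ≈ ln(R0)/T = ln(1.730083…)/1.70069… = 0.32232… → 0.322

0.322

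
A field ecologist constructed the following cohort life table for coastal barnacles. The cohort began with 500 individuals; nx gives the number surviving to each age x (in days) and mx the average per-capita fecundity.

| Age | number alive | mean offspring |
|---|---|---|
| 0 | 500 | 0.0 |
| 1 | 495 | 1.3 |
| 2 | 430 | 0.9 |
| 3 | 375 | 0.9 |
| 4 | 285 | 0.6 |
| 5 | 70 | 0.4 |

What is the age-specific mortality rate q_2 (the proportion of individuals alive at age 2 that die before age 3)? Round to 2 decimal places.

0.13

lx = nx/n0 = nx/500: 1, 0.99, 0.86, 0.75, 0.57, 0.14
q_2 = (l_2 − l_3) / l_2 = (0.86 − 0.75) / 0.86
     = 0.11 / 0.86 = 0.127907… → 0.13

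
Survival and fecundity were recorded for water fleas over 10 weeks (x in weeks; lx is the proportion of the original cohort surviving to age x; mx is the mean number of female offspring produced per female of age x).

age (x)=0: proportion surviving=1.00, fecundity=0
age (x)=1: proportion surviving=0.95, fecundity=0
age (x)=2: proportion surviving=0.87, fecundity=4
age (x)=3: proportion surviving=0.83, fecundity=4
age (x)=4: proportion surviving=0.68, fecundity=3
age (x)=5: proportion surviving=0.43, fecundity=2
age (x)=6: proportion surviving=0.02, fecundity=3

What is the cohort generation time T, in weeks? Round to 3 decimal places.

3.047

lx·mx: 0, 0, 3.48, 3.32, 2.04, 0.86, 0.06 → R0 = 9.76
x·lx·mx: 0, 0, 6.96, 9.96, 8.16, 4.3, 0.36 → Σ = 29.74
T = 29.74 / 9.76 = 3.047131… → 3.047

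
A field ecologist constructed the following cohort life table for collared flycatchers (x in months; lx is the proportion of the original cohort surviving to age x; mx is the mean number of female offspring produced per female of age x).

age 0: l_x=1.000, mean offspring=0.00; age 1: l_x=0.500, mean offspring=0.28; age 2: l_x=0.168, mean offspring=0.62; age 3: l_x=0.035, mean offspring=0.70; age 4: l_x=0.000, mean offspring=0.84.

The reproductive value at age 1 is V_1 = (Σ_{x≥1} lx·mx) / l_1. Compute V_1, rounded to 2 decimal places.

lx·mx for x ≥ 1: 0.14, 0.10416, 0.0245, 0 → sum = 0.26866
V_1 = 0.26866 / l_1 = 0.26866 / 0.5 = 0.53732 → 0.54

0.54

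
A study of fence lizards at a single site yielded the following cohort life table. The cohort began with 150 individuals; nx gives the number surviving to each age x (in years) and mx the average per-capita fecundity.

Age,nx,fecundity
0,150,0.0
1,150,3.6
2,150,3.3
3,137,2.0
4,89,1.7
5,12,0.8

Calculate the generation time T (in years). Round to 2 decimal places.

2.04

lx = nx/n0 = nx/150: 1, 1, 1, 0.91333…, 0.59333…, 0.08
lx·mx: 0, 3.6, 3.3, 1.826667…, 1.008667…, 0.064 → R0 = 9.799333…
x·lx·mx: 0, 3.6, 6.6, 5.48…, 4.034667…, 0.32 → Σ = 20.034667…
T = 20.034667… / 9.799333… = 2.044493… → 2.04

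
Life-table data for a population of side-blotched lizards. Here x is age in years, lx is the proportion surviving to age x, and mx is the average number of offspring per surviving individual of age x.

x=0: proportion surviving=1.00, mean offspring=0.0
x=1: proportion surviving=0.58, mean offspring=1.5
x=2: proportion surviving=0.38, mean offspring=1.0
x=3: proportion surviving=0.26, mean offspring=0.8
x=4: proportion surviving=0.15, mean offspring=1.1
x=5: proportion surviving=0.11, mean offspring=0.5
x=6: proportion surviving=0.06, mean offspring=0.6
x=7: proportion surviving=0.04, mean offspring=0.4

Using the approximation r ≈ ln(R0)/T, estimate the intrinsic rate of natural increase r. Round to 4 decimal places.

R0 = Σ lx·mx = 0 + 0.87 + 0.38 + 0.208 + 0.165 + 0.055 + 0.036 + 0.016 = 1.73
Σ x·lx·mx = 3.517; T = 3.517/1.73 = 2.03295…
r ≈ ln(R0)/T = ln(1.73)/2.03295… = 0.269619… → 0.2696

0.2696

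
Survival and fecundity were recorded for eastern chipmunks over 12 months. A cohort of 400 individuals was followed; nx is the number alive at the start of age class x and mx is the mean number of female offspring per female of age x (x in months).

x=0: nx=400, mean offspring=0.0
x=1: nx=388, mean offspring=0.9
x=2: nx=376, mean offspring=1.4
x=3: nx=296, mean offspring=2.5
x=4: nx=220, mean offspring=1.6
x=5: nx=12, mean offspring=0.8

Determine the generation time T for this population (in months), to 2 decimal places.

lx = nx/n0 = nx/400: 1, 0.97, 0.94, 0.74, 0.55, 0.03
lx·mx: 0, 0.873, 1.316, 1.85, 0.88, 0.024 → R0 = 4.943
x·lx·mx: 0, 0.873, 2.632, 5.55, 3.52, 0.12 → Σ = 12.695
T = 12.695 / 4.943 = 2.568278… → 2.57

2.57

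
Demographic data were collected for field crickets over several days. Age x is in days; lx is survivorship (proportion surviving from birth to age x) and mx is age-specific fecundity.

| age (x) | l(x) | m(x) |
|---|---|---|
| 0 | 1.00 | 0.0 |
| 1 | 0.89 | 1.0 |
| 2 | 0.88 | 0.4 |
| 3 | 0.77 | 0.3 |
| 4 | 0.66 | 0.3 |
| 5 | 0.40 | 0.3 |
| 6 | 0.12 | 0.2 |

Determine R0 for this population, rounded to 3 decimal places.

lx·mx by age: 0, 0.89, 0.352, 0.231, 0.198, 0.12, 0.024
R0 = Σ lx·mx = 1.815 → 1.815

1.815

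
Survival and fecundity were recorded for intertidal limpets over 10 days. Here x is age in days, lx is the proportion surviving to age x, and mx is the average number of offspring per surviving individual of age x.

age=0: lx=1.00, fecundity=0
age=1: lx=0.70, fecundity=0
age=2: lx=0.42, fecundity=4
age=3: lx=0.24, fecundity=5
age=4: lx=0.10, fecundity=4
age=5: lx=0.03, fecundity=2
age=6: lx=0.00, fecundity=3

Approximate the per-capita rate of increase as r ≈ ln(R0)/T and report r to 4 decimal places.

R0 = Σ lx·mx = 0 + 0 + 1.68 + 1.2 + 0.4 + 0.06 + 0 = 3.34
Σ x·lx·mx = 8.86; T = 8.86/3.34 = 2.65269…
r ≈ ln(R0)/T = ln(3.34)/2.65269… = 0.454621… → 0.4546

0.4546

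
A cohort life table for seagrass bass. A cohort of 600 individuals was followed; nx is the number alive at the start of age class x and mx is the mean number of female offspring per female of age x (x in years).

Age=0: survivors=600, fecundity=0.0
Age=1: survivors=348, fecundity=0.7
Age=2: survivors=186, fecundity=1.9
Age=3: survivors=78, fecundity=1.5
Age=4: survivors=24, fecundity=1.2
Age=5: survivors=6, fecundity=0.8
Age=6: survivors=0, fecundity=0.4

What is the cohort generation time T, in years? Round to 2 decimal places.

lx = nx/n0 = nx/600: 1, 0.58, 0.31, 0.13, 0.04, 0.01, 0
lx·mx: 0, 0.406, 0.589, 0.195, 0.048, 0.008, 0 → R0 = 1.246
x·lx·mx: 0, 0.406, 1.178, 0.585, 0.192, 0.04, 0 → Σ = 2.401
T = 2.401 / 1.246 = 1.926966… → 1.93

1.93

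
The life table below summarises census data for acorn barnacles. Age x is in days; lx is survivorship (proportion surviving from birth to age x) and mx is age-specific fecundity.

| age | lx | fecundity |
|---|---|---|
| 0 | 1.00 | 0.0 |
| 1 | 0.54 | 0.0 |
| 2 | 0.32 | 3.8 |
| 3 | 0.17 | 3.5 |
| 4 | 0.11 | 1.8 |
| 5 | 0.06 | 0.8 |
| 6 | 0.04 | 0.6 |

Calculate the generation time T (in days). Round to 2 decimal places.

lx·mx: 0, 0, 1.216, 0.595, 0.198, 0.048, 0.024 → R0 = 2.081
x·lx·mx: 0, 0, 2.432, 1.785, 0.792, 0.24, 0.144 → Σ = 5.393
T = 5.393 / 2.081 = 2.591543… → 2.59

2.59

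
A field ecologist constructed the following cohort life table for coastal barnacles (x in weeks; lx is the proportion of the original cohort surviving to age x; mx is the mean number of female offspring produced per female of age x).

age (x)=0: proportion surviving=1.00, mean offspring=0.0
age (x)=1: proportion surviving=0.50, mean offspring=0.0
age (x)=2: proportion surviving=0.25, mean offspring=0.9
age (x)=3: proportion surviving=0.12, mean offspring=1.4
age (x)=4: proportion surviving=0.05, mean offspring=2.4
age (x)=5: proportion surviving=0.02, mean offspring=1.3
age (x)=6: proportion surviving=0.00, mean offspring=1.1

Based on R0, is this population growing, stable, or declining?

declining

R0 = Σ lx·mx = 0 + 0 + 0.225 + 0.168 + 0.12 + 0.026 + 0 = 0.539
R0 < 1, so the population is declining.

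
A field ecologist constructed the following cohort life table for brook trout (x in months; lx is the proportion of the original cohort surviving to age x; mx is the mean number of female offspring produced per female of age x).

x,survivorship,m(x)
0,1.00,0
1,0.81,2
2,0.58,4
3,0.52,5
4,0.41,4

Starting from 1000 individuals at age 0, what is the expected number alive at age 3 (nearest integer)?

Expected survivors = N0 · l_3 = 1000 × 0.52 = 520 → 520

520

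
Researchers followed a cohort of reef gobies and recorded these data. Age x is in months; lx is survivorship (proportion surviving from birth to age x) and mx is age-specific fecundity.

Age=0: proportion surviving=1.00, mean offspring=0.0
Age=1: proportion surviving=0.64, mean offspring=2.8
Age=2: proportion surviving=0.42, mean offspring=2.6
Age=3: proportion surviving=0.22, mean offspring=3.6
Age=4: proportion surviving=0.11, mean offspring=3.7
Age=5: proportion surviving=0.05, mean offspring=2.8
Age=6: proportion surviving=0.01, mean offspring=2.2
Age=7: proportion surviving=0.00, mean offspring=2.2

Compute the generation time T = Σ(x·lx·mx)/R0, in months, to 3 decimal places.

2.076

lx·mx: 0, 1.792, 1.092, 0.792, 0.407, 0.14, 0.022, 0 → R0 = 4.245
x·lx·mx: 0, 1.792, 2.184, 2.376, 1.628, 0.7, 0.132, 0 → Σ = 8.812
T = 8.812 / 4.245 = 2.075854… → 2.076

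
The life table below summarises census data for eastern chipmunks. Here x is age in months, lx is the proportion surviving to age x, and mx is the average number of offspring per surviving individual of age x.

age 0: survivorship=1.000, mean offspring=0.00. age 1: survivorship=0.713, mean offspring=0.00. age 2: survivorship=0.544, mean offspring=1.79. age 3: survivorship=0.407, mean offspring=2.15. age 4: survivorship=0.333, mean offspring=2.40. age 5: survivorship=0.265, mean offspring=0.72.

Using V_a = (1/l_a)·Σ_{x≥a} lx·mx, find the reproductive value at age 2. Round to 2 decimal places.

5.22

lx·mx for x ≥ 2: 0.97376, 0.87505, 0.7992, 0.1908 → sum = 2.83881
V_2 = 2.83881 / l_2 = 2.83881 / 0.544 = 5.218401… → 5.22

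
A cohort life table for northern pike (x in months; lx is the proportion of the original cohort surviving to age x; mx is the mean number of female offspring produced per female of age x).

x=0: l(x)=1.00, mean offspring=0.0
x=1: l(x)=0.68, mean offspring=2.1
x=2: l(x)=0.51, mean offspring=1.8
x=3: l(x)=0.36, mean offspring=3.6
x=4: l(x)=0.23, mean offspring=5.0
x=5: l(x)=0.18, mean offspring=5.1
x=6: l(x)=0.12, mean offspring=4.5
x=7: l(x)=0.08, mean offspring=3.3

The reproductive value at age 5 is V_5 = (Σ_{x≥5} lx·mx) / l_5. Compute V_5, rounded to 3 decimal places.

lx·mx for x ≥ 5: 0.918, 0.54, 0.264 → sum = 1.722
V_5 = 1.722 / l_5 = 1.722 / 0.18 = 9.566667… → 9.567

9.567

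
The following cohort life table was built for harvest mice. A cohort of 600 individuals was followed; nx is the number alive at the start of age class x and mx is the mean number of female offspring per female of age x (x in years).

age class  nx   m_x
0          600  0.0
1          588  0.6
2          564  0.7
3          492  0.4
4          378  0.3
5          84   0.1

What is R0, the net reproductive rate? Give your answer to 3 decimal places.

1.777

lx = nx/n0 = nx/600: 1, 0.98, 0.94, 0.82, 0.63, 0.14
lx·mx by age: 0, 0.588, 0.658, 0.328, 0.189, 0.014
R0 = Σ lx·mx = 1.777 → 1.777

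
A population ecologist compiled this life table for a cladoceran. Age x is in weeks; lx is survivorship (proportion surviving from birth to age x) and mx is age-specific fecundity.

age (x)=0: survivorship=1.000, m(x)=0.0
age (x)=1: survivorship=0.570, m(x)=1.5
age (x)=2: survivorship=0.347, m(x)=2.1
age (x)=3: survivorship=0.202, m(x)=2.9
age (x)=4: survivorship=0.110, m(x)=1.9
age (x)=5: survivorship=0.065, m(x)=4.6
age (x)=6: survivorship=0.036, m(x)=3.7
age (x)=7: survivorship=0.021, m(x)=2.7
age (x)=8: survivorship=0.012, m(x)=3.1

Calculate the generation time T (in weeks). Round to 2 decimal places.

lx·mx: 0, 0.855, 0.7287, 0.5858, 0.209, 0.299, 0.1332, 0.0567, 0.0372 → R0 = 2.9046
x·lx·mx: 0, 0.855, 1.4574, 1.7574, 0.836, 1.495, 0.7992, 0.3969, 0.2976 → Σ = 7.8945
T = 7.8945 / 2.9046 = 2.71793… → 2.72

2.72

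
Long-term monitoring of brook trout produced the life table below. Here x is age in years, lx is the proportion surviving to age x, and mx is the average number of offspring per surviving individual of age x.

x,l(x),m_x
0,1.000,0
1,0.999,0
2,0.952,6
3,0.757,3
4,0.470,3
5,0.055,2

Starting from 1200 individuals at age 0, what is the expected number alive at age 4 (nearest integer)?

Expected survivors = N0 · l_4 = 1200 × 0.470 = 564 → 564

564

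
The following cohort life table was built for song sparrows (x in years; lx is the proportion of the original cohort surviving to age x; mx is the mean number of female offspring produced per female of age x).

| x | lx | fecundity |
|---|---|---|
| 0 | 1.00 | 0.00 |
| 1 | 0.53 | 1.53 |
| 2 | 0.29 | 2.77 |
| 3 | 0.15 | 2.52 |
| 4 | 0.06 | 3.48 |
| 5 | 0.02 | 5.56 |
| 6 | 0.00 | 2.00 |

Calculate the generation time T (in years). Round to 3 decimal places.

lx·mx: 0, 0.8109, 0.8033, 0.378, 0.2088, 0.1112, 0 → R0 = 2.3122
x·lx·mx: 0, 0.8109, 1.6066, 1.134, 0.8352, 0.556, 0 → Σ = 4.9427
T = 4.9427 / 2.3122 = 2.137661… → 2.138

2.138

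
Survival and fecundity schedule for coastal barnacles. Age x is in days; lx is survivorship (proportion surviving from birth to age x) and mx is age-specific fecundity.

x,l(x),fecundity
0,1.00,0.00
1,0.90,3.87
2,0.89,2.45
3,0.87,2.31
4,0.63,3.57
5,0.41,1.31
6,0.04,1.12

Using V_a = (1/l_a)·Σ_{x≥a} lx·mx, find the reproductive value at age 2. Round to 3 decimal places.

lx·mx for x ≥ 2: 2.1805, 2.0097, 2.2491, 0.5371, 0.0448 → sum = 7.0212
V_2 = 7.0212 / l_2 = 7.0212 / 0.89 = 7.888989… → 7.889

7.889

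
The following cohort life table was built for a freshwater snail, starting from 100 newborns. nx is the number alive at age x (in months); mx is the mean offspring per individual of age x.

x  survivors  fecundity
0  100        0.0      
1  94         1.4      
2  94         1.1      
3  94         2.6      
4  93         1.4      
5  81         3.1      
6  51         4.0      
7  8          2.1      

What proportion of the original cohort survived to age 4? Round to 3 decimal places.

0.930

l_4 = n_4/n_0 = 93/100 = 0.93 → 0.930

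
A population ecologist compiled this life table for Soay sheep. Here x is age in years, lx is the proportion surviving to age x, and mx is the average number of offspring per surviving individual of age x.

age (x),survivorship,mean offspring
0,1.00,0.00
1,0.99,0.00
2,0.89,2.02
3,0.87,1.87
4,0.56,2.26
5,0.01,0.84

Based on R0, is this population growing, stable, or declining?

R0 = Σ lx·mx = 0 + 0 + 1.7978 + 1.6269 + 1.2656 + 0.0084 = 4.6987
R0 > 1, so the population is growing.

growing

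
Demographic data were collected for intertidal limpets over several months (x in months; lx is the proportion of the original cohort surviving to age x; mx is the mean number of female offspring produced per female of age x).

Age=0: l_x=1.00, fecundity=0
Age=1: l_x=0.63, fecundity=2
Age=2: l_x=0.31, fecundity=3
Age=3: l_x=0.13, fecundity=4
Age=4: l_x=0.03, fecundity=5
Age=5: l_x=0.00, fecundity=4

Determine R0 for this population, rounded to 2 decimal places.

2.86

lx·mx by age: 0, 1.26, 0.93, 0.52, 0.15, 0
R0 = Σ lx·mx = 2.86 → 2.86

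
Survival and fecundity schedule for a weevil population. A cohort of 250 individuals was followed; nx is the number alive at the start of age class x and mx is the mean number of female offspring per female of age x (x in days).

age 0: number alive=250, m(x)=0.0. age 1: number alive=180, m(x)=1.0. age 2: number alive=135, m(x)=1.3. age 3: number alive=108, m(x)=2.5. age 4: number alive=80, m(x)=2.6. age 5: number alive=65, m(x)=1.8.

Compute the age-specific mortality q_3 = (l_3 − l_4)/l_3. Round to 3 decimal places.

0.259

lx = nx/n0 = nx/250: 1, 0.72, 0.54, 0.432, 0.32, 0.26
q_3 = (l_3 − l_4) / l_3 = (0.432 − 0.32) / 0.432
     = 0.112 / 0.432 = 0.259259… → 0.259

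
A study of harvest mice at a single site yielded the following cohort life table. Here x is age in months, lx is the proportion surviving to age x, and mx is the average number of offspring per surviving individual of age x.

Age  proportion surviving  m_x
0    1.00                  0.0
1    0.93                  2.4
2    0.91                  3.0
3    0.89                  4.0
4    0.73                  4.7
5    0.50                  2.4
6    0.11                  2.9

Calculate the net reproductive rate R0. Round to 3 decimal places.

13.472

lx·mx by age: 0, 2.232, 2.73, 3.56, 3.431, 1.2, 0.319
R0 = Σ lx·mx = 13.472 → 13.472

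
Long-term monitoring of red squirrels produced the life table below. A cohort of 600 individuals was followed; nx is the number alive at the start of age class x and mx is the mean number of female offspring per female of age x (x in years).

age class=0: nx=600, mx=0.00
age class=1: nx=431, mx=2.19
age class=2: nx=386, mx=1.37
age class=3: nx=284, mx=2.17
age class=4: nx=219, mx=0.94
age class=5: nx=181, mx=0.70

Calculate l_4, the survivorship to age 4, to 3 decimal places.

l_4 = n_4/n_0 = 219/600 = 0.365 → 0.365

0.365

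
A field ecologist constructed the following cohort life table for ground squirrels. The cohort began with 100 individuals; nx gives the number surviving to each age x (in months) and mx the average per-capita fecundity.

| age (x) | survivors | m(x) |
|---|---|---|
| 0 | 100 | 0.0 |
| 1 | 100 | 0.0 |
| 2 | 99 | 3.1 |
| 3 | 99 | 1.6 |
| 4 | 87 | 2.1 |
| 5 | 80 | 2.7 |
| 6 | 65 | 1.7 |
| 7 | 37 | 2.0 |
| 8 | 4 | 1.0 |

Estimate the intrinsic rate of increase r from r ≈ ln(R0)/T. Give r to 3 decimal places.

lx = nx/n0 = nx/100: 1, 1, 0.99, 0.99, 0.87, 0.8, 0.65, 0.37, 0.04
R0 = Σ lx·mx = 0 + 0 + 3.069 + 1.584 + 1.827 + 2.16 + 1.105 + 0.74 + 0.04 = 10.525
Σ x·lx·mx = 41.128; T = 41.128/10.525 = 3.90765…
r ≈ ln(R0)/T = ln(10.525)/3.90765… = 0.60235… → 0.602

0.602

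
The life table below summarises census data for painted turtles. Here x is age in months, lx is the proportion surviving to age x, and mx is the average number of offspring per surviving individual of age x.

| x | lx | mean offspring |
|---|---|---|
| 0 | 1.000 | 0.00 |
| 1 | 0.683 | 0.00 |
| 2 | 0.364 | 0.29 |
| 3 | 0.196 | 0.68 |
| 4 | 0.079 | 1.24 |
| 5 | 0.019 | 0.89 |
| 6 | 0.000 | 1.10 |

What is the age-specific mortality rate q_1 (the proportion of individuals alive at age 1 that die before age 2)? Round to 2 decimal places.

0.47

q_1 = (l_1 − l_2) / l_1 = (0.683 − 0.364) / 0.683
     = 0.319 / 0.683 = 0.467057… → 0.47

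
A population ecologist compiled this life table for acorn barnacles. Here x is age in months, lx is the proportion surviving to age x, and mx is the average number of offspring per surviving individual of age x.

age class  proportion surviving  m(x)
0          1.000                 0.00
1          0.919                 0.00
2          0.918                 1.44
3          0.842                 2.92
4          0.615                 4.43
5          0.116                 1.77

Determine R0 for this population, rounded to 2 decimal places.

lx·mx by age: 0, 0, 1.32192, 2.45864, 2.72445, 0.20532
R0 = Σ lx·mx = 6.71033 → 6.71

6.71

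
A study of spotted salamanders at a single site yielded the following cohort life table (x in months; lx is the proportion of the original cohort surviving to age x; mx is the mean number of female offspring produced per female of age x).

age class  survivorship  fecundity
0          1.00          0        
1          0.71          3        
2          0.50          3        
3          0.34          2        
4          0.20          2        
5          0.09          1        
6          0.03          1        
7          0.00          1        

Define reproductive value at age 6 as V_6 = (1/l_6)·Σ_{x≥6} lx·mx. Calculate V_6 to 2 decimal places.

1.00

lx·mx for x ≥ 6: 0.03, 0 → sum = 0.03
V_6 = 0.03 / l_6 = 0.03 / 0.03 = 1 → 1.00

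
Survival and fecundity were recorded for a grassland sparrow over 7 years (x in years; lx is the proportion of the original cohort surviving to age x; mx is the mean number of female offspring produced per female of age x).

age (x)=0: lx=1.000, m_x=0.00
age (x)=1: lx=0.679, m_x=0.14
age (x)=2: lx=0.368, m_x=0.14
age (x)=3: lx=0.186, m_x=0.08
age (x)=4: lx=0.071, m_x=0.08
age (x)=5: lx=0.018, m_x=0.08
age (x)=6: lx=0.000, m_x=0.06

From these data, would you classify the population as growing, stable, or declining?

declining

R0 = Σ lx·mx = 0 + 0.09506 + 0.05152 + 0.01488 + 0.00568 + 0.00144 + 0 = 0.16858
R0 < 1, so the population is declining.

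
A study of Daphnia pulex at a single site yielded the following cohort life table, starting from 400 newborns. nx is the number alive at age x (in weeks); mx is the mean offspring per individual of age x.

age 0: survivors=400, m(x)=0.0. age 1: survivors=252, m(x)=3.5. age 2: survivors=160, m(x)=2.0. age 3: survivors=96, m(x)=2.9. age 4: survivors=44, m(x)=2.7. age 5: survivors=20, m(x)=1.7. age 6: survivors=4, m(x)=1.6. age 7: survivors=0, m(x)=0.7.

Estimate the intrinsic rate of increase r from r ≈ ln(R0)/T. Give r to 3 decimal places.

0.761

lx = nx/n0 = nx/400: 1, 0.63, 0.4, 0.24, 0.11, 0.05, 0.01, 0
R0 = Σ lx·mx = 0 + 2.205 + 0.8 + 0.696 + 0.297 + 0.085 + 0.016 + 0 = 4.099
Σ x·lx·mx = 7.602; T = 7.602/4.099 = 1.8546…
r ≈ ln(R0)/T = ln(4.099)/1.8546… = 0.76067… → 0.761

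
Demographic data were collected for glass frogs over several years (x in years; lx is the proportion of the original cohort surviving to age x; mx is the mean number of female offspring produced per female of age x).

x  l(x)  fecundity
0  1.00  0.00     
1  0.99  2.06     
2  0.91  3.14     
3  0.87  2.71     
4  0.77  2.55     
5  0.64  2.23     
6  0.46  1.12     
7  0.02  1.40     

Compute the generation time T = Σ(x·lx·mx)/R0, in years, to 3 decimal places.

2.959

lx·mx: 0, 2.0394, 2.8574, 2.3577, 1.9635, 1.4272, 0.5152, 0.028 → R0 = 11.1884
x·lx·mx: 0, 2.0394, 5.7148, 7.0731, 7.854, 7.136, 3.0912, 0.196 → Σ = 33.1045
T = 33.1045 / 11.1884 = 2.958823… → 2.959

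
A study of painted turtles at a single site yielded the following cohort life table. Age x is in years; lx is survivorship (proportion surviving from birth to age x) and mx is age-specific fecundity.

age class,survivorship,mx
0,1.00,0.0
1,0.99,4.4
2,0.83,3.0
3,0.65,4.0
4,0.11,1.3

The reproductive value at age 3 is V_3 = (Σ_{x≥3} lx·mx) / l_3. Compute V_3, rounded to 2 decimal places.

lx·mx for x ≥ 3: 2.6, 0.143 → sum = 2.743
V_3 = 2.743 / l_3 = 2.743 / 0.65 = 4.22 → 4.22

4.22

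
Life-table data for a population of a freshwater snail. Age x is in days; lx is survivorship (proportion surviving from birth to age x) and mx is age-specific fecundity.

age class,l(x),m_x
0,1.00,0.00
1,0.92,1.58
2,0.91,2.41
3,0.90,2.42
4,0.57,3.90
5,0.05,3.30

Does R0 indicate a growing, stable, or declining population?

growing

R0 = Σ lx·mx = 0 + 1.4536 + 2.1931 + 2.178 + 2.223 + 0.165 = 8.2127
R0 > 1, so the population is growing.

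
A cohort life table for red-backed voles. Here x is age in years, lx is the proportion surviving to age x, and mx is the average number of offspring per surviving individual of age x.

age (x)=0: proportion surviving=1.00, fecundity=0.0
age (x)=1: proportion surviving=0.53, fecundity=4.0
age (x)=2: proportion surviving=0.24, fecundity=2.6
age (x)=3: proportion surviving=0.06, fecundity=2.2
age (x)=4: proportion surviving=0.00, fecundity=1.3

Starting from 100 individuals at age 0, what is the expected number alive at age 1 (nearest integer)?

53

Expected survivors = N0 · l_1 = 100 × 0.53 = 53 → 53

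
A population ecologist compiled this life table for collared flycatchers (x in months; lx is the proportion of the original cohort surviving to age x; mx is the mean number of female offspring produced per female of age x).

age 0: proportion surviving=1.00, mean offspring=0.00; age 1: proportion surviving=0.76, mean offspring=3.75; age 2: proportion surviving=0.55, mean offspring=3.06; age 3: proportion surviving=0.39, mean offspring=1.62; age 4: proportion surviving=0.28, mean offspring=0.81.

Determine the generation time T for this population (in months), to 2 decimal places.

1.67

lx·mx: 0, 2.85, 1.683, 0.6318, 0.2268 → R0 = 5.3916
x·lx·mx: 0, 2.85, 3.366, 1.8954, 0.9072 → Σ = 9.0186
T = 9.0186 / 5.3916 = 1.672713… → 1.67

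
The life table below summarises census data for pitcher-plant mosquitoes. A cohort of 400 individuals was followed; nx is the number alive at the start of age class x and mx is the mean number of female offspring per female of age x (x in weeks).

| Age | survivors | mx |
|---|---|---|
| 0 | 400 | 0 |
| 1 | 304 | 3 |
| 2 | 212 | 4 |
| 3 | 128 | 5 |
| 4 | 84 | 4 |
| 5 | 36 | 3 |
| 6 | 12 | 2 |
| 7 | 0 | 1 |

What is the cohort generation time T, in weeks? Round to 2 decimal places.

2.29

lx = nx/n0 = nx/400: 1, 0.76, 0.53, 0.32, 0.21, 0.09, 0.03, 0
lx·mx: 0, 2.28, 2.12, 1.6, 0.84, 0.27, 0.06, 0 → R0 = 7.17
x·lx·mx: 0, 2.28, 4.24, 4.8, 3.36, 1.35, 0.36, 0 → Σ = 16.39
T = 16.39 / 7.17 = 2.285914… → 2.29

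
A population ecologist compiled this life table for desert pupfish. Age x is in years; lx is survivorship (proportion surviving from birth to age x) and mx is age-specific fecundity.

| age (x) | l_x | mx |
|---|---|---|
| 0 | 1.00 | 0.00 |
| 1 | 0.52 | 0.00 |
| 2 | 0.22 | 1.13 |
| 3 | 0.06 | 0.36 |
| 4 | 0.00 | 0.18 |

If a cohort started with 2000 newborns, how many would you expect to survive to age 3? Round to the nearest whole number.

120

Expected survivors = N0 · l_3 = 2000 × 0.06 = 120 → 120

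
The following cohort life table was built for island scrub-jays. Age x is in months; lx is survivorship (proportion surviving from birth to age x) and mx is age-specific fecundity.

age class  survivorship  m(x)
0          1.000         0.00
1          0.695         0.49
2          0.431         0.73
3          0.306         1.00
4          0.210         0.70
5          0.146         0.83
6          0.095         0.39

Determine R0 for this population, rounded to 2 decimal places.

lx·mx by age: 0, 0.34055, 0.31463, 0.306, 0.147, 0.12118, 0.03705
R0 = Σ lx·mx = 1.26641 → 1.27

1.27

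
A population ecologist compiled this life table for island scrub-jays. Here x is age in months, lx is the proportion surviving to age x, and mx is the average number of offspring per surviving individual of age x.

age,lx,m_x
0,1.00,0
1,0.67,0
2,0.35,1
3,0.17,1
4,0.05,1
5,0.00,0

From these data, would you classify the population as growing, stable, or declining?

declining

R0 = Σ lx·mx = 0 + 0 + 0.35 + 0.17 + 0.05 + 0 = 0.57
R0 < 1, so the population is declining.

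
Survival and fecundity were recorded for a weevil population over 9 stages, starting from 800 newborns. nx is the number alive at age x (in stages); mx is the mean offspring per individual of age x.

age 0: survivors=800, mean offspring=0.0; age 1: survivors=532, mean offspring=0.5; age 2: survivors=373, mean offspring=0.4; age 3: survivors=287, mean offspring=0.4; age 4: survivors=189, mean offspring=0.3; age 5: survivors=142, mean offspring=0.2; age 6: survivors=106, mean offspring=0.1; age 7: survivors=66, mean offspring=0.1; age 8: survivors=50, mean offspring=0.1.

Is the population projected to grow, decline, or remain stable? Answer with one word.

lx = nx/n0 = nx/800: 1, 0.665, 0.46625, 0.35875, 0.23625, 0.1775, 0.1325, 0.0825, 0.0625
R0 = Σ lx·mx = 0 + 0.3325 + 0.1865 + 0.1435 + 0.070875 + 0.0355 + 0.01325 + 0.00825 + 0.00625 = 0.796625
R0 < 1, so the population is declining.

declining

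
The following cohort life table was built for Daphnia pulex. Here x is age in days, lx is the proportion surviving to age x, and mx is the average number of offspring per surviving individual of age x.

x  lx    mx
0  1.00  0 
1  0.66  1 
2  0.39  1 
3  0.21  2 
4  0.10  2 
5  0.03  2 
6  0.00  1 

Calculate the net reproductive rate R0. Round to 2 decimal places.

1.73

lx·mx by age: 0, 0.66, 0.39, 0.42, 0.2, 0.06, 0
R0 = Σ lx·mx = 1.73 → 1.73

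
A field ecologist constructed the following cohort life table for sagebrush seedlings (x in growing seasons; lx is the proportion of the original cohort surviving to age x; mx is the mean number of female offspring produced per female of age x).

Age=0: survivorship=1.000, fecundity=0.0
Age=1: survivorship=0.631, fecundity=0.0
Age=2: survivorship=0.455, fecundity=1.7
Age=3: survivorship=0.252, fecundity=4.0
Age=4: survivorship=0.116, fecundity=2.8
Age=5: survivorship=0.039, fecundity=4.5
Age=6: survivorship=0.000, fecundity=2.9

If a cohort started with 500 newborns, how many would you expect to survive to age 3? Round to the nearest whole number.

Expected survivors = N0 · l_3 = 500 × 0.252 = 126 → 126

126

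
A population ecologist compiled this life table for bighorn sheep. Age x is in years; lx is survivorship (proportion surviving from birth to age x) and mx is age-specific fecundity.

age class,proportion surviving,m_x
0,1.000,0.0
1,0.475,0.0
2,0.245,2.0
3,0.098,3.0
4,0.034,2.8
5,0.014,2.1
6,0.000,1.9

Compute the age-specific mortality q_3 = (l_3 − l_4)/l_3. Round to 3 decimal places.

0.653

q_3 = (l_3 − l_4) / l_3 = (0.098 − 0.034) / 0.098
     = 0.064 / 0.098 = 0.653061… → 0.653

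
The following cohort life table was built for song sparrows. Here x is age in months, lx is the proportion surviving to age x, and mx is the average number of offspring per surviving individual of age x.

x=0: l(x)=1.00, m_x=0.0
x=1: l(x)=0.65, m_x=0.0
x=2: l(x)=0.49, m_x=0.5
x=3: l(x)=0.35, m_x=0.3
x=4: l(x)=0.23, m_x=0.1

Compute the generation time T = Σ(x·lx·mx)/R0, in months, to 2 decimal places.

2.40

lx·mx: 0, 0, 0.245, 0.105, 0.023 → R0 = 0.373
x·lx·mx: 0, 0, 0.49, 0.315, 0.092 → Σ = 0.897
T = 0.897 / 0.373 = 2.404826… → 2.40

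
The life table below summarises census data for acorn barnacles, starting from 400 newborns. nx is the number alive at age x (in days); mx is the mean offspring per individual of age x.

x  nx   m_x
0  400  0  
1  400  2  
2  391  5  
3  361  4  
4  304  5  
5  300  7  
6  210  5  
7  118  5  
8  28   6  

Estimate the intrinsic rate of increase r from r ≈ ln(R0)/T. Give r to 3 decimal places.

0.819

lx = nx/n0 = nx/400: 1, 1, 0.9775, 0.9025, 0.76, 0.75, 0.525, 0.295, 0.07
R0 = Σ lx·mx = 0 + 2 + 4.8875 + 3.61 + 3.8 + 5.25 + 2.625 + 1.475 + 0.42 = 24.0675
Σ x·lx·mx = 93.49; T = 93.49/24.0675 = 3.88449…
r ≈ ln(R0)/T = ln(24.0675)/3.88449… = 0.81886… → 0.819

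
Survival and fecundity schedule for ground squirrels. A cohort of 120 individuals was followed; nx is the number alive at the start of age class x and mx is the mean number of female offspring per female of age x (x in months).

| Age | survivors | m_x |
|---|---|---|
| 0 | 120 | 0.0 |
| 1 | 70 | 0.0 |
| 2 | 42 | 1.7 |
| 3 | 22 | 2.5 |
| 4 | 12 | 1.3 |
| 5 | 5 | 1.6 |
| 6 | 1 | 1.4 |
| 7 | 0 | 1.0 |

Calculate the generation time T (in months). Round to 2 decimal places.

2.76

lx = nx/n0 = nx/120: 1, 0.58333…, 0.35, 0.18333…, 0.1, 0.04167…, 0.00833…, 0
lx·mx: 0, 0, 0.595, 0.458333…, 0.13, 0.066667…, 0.011667…, 0 → R0 = 1.261667…
x·lx·mx: 0, 0, 1.19, 1.375…, 0.52, 0.333333…, 0.07…, 0 → Σ = 3.488333…
T = 3.488333… / 1.261667… = 2.764861… → 2.76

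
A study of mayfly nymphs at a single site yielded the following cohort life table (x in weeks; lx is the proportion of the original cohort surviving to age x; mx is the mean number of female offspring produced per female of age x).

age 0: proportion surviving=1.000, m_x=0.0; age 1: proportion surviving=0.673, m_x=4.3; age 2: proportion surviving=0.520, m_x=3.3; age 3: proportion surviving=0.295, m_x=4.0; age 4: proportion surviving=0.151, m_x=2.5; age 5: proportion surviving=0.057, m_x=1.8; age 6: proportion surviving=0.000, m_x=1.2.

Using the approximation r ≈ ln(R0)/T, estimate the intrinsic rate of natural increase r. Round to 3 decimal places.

0.968

R0 = Σ lx·mx = 0 + 2.8939 + 1.716 + 1.18 + 0.3775 + 0.1026 + 0 = 6.27
Σ x·lx·mx = 11.8889; T = 11.8889/6.27 = 1.89616…
r ≈ ln(R0)/T = ln(6.27)/1.89616… = 0.96816… → 0.968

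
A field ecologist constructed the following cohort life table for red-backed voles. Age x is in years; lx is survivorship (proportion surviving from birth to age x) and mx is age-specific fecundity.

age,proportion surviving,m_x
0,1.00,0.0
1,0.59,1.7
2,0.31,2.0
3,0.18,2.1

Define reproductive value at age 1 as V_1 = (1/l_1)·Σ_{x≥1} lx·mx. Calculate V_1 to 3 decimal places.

3.392

lx·mx for x ≥ 1: 1.003, 0.62, 0.378 → sum = 2.001
V_1 = 2.001 / l_1 = 2.001 / 0.59 = 3.391525… → 3.392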